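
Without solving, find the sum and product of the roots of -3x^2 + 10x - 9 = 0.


For ax^2+bx+c=0: sum = -b/a, product = c/a.
a=-3, b=10, c=-9
Sum = -(10)/-3 = 10/3
Product = (-9)/-3 = 3


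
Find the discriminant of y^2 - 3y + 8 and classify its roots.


D = b^2 - 4ac = (-3)^2 - 4(1)(8) = 9 - 32 = -23
Since D < 0: two complex conjugate roots (no real roots)


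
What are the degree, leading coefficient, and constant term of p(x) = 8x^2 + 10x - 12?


Highest power of x is 2, with coefficient 8. Constant term is -12.
Degree = 2, leading coefficient = 8, constant term = -12


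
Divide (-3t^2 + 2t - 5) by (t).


(-3t^2 + 2t - 5) / (t)
Step 1: -3t * (t) = -3t^2; subtract.
Step 2: 2 * (t) = 2t; subtract.
Quotient: -3t + 2, Remainder: -5


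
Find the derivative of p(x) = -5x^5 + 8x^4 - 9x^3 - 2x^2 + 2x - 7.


Apply the power rule term by term:
  d/dx(-5x^5) = -25x^4
  d/dx(8x^4) = 32x^3
  d/dx(-9x^3) = -27x^2
  d/dx(-2x^2) = -4x
  d/dx(2x) = 2
  d/dx(-7) = 0
p'(x) = -25x^4 + 32x^3 - 27x^2 - 4x + 2


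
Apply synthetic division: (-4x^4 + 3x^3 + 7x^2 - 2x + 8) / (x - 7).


Synthetic division with c = 7. Coefficients: -4, 3, 7, -2, 8
Bring down -4.
  -4 * 7 = -28; -28 + 3 = -25
  -25 * 7 = -175; -175 + 7 = -168
  -168 * 7 = -1176; -1176 - 2 = -1178
  -1178 * 7 = -8246; -8246 + 8 = -8238
Quotient: -4x^3 - 25x^2 - 168x - 1178, Remainder: -8238


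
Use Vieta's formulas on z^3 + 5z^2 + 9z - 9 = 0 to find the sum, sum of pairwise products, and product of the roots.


Monic cubic z^3+bz^2+cz+d=0: sum=-b, pairwise sum=c, product=-d.
b=5, c=9, d=-9
r1+r2+r3 = -5
r1r2+r1r3+r2r3 = 9
r1r2r3 = 9


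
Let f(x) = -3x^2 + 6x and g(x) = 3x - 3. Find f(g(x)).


Substitute g(x) into f:
f(g(x)) = -3*(3x - 3)^2 + 6*(3x - 3)
(3x - 3)^2 = 9x^2 - 18x + 9
Expand and combine: -27x^2 + 72x - 45


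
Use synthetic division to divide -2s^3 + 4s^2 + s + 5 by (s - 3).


Synthetic division with c = 3. Coefficients: -2, 4, 1, 5
Bring down -2.
  -2 * 3 = -6; -6 + 4 = -2
  -2 * 3 = -6; -6 + 1 = -5
  -5 * 3 = -15; -15 + 5 = -10
Quotient: -2s^2 - 2s - 5, Remainder: -10


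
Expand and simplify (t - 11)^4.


Expand (t - 11)^4 by repeated multiplication:
  (t - 11)^2 = t^2 - 22t + 121
  (t - 11)^3 = t^3 - 33t^2 + 363t - 1331
= t^4 - 44t^3 + 726t^2 - 5324t + 14641


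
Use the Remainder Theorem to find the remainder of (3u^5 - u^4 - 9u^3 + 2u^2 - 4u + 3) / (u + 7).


By the Remainder Theorem, the remainder equals p(-7):
  3*(-7)^5 = -50421
  -1*(-7)^4 = -2401
  -9*(-7)^3 = 3087
  2*(-7)^2 = 98
  -4*(-7)^1 = 28
  constant: 3
Sum: -50421 - 2401 + 3087 + 98 + 28 + 3 = -49606


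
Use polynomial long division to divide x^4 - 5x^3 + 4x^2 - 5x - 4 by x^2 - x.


(x^4 - 5x^3 + 4x^2 - 5x - 4) / (x^2 - x)
Step 1: x^2 * (x^2 - x) = x^4 - x^3; subtract.
Step 2: -4x * (x^2 - x) = -4x^3 + 4x^2; subtract.
Step 3: 0 * (x^2 - x) = 0; subtract.
Quotient: x^2 - 4x, Remainder: -5x - 4


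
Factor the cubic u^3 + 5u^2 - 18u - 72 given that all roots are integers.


Try integer roots (divisors of -72). u=4: p(4)=0.
Divide out (u - 4): quotient is u^2 + 9u + 18.
Factor the quadratic: (u + 3)(u + 6)
Result: (u - 4)(u + 3)(u + 6)


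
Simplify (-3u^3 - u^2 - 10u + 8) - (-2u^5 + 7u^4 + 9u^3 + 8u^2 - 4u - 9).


Distribute the minus sign:
  (-3u^3 - u^2 - 10u + 8)
- (-2u^5 + 7u^4 + 9u^3 + 8u^2 - 4u - 9)
Negate second polynomial: 2u^5 - 7u^4 - 9u^3 - 8u^2 + 4u + 9
Add: 2u^5 - 7u^4 - 12u^3 - 9u^2 - 6u + 17


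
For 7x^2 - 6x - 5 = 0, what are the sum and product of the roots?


For ax^2+bx+c=0: sum = -b/a, product = c/a.
a=7, b=-6, c=-5
Sum = -(-6)/7 = 6/7
Product = (-5)/7 = -5/7


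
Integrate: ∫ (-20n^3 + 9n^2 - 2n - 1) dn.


Reverse power rule on each term:
  ∫ -20n^3 dn = -5n^4
  ∫ 9n^2 dn = 3n^3
  ∫ -2n dn = -n^2
  ∫ -1 dn = -n
F(n) = -5n^4 + 3n^3 - n^2 - n + C


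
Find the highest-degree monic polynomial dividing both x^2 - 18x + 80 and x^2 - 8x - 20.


Factor each:
  x^2 - 18x + 80 = (x - 10)(x - 8)
  x^2 - 8x - 20 = (x - 10)(x + 2)
Common monic factor: x - 10


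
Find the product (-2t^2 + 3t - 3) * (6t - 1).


Distribute each term of the first polynomial:
  (-2t^2)(6t - 1) = -12t^3 + 2t^2
  (3t)(6t - 1) = 18t^2 - 3t
  (-3)(6t - 1) = -18t + 3
Sum: -12t^3 + 20t^2 - 21t + 3


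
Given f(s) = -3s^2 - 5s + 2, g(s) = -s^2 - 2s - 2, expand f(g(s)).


Substitute g(s) into f:
f(g(s)) = -3*(-s^2 - 2s - 2)^2 + (-5)*(-s^2 - 2s - 2) + 2
(-s^2 - 2s - 2)^2 = s^4 + 4s^3 + 8s^2 + 8s + 4
Expand and combine: -3s^4 - 12s^3 - 19s^2 - 14s


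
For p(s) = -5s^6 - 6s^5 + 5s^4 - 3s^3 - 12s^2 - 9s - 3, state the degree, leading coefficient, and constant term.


Highest power of s is 6, with coefficient -5. Constant term is -3.
Degree = 6, leading coefficient = -5, constant term = -3


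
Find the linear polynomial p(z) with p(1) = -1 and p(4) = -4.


p(z) = mz + b. Using p(1)=-1, p(4)=-4:
m = (-1 + 4)/(1 - 4) = 3/-3 = -1
b = -1 - m*(1) = -1 + 1 = 0
p(z) = -z


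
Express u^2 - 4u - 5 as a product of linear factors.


Roots satisfy r1 + r2 = -b/a = 4 and r1*r2 = c/a = -5.
So r1 = 5, r2 = -1.
u^2 - 4u - 5 = (u - r1)(u - r2) = (u - 5)(u + 1)


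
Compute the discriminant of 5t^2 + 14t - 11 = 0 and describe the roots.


D = b^2 - 4ac = (14)^2 - 4(5)(-11) = 196 + 220 = 416
Since D > 0: two distinct irrational roots


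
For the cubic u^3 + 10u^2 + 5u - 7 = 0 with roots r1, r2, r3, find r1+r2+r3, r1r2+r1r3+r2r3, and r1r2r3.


Monic cubic u^3+bu^2+cu+d=0: sum=-b, pairwise sum=c, product=-d.
b=10, c=5, d=-7
r1+r2+r3 = -10
r1r2+r1r3+r2r3 = 5
r1r2r3 = 7


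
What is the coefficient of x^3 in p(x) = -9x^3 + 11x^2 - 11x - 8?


Read off the coefficient of x^3: -9


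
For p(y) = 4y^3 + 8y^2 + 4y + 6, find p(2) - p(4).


p(2) = 78
p(4) = 406
p(2) - p(4) = 78 - 406 = -328


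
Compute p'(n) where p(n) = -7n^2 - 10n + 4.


Apply the power rule term by term:
  d/dn(-7n^2) = -14n
  d/dn(-10n) = -10
  d/dn(4) = 0
p'(n) = -14n - 10


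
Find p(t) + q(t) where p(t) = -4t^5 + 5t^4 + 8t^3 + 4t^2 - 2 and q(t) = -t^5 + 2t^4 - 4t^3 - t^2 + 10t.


Align terms by degree and add:
  -4t^5 + 5t^4 + 8t^3 + 4t^2 - 2
  -t^5 + 2t^4 - 4t^3 - t^2 + 10t
= -5t^5 + 7t^4 + 4t^3 + 3t^2 + 10t - 2


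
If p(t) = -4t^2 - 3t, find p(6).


Using direct substitution:
  -4 * (6)^2 = -144
  -3 * (6)^1 = -18
  constant: 0
Sum = -144 - 18 + 0 = -162


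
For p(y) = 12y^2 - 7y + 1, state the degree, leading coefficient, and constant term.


Highest power of y is 2, with coefficient 12. Constant term is 1.
Degree = 2, leading coefficient = 12, constant term = 1


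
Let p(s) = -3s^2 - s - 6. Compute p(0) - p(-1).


p(0) = -6
p(-1) = -8
p(0) - p(-1) = -6 + 8 = 2


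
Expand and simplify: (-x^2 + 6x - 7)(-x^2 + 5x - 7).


Distribute each term of the first polynomial:
  (-x^2)(-x^2 + 5x - 7) = x^4 - 5x^3 + 7x^2
  (6x)(-x^2 + 5x - 7) = -6x^3 + 30x^2 - 42x
  (-7)(-x^2 + 5x - 7) = 7x^2 - 35x + 49
Sum: x^4 - 11x^3 + 44x^2 - 77x + 49


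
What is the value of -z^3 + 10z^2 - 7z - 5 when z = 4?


Using direct substitution:
  -1 * (4)^3 = -64
  10 * (4)^2 = 160
  -7 * (4)^1 = -28
  constant: -5
Sum = -64 + 160 - 28 - 5 = 63


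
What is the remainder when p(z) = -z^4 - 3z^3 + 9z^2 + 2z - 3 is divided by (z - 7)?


By the Remainder Theorem, the remainder equals p(7):
  -1*(7)^4 = -2401
  -3*(7)^3 = -1029
  9*(7)^2 = 441
  2*(7)^1 = 14
  constant: -3
Sum: -2401 - 1029 + 441 + 14 - 3 = -2978


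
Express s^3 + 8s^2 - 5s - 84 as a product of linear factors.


Try integer roots (divisors of -84). s=-4: p(-4)=0.
Divide out (s + 4): quotient is s^2 + 4s - 21.
Factor the quadratic: (s - 3)(s + 7)
Result: (s + 4)(s - 3)(s + 7)


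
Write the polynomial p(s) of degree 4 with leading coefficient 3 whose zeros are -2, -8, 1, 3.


p(s) = 3(s + 2)(s + 8)(s - 1)(s - 3)
Expand: 3s^4 + 18s^3 - 63s^2 - 102s + 144


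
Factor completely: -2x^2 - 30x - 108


Roots satisfy r1 + r2 = -b/a = -15 and r1*r2 = c/a = 54.
So r1 = -9, r2 = -6.
-2x^2 - 30x - 108 = -2(x - r1)(x - r2) = -2(x + 9)(x + 6)


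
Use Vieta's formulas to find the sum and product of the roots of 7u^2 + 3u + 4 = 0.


For au^2+bu+c=0: sum = -b/a, product = c/a.
a=7, b=3, c=4
Sum = -(3)/7 = -3/7
Product = (4)/7 = 4/7


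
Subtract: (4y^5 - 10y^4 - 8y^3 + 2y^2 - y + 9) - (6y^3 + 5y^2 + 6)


Distribute the minus sign:
  (4y^5 - 10y^4 - 8y^3 + 2y^2 - y + 9)
- (6y^3 + 5y^2 + 6)
Negate second polynomial: -6y^3 - 5y^2 - 6
Add: 4y^5 - 10y^4 - 14y^3 - 3y^2 - y + 3


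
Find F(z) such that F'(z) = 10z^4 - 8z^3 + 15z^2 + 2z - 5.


Reverse power rule on each term:
  ∫ 10z^4 dz = 2z^5
  ∫ -8z^3 dz = -2z^4
  ∫ 15z^2 dz = 5z^3
  ∫ 2z dz = z^2
  ∫ -5 dz = -5z
F(z) = 2z^5 - 2z^4 + 5z^3 + z^2 - 5z + C


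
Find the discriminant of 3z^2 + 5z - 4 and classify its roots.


D = b^2 - 4ac = (5)^2 - 4(3)(-4) = 25 + 48 = 73
Since D > 0: two distinct irrational roots


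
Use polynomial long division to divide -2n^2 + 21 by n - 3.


(-2n^2 + 21) / (n - 3)
Step 1: -2n * (n - 3) = -2n^2 + 6n; subtract.
Step 2: -6 * (n - 3) = -6n + 18; subtract.
Quotient: -2n - 6, Remainder: 3


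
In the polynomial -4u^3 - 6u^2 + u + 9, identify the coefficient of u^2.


Read off the coefficient of u^2: -6


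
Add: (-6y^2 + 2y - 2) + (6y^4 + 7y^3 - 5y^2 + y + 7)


Align terms by degree and add:
  -6y^2 + 2y - 2
+ 6y^4 + 7y^3 - 5y^2 + y + 7
= 6y^4 + 7y^3 - 11y^2 + 3y + 5


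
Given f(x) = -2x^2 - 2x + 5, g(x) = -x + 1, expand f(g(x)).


Substitute g(x) into f:
f(g(x)) = -2*(-x + 1)^2 + (-2)*(-x + 1) + 5
(-x + 1)^2 = x^2 - 2x + 1
Expand and combine: -2x^2 + 6x + 1


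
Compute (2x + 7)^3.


Expand (2x + 7)^3 by repeated multiplication:
  (2x + 7)^2 = 4x^2 + 28x + 49
= 8x^3 + 84x^2 + 294x + 343


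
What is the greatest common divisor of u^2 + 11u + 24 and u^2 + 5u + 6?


Factor each:
  u^2 + 11u + 24 = (u + 3)(u + 8)
  u^2 + 5u + 6 = (u + 3)(u + 2)
Common monic factor: u + 3


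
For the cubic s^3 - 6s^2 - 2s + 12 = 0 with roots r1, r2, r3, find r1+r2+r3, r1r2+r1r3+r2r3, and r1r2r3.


Monic cubic s^3+bs^2+cs+d=0: sum=-b, pairwise sum=c, product=-d.
b=-6, c=-2, d=12
r1+r2+r3 = 6
r1r2+r1r3+r2r3 = -2
r1r2r3 = -12


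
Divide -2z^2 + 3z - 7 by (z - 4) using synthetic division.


Synthetic division with c = 4. Coefficients: -2, 3, -7
Bring down -2.
  -2 * 4 = -8; -8 + 3 = -5
  -5 * 4 = -20; -20 - 7 = -27
Quotient: -2z - 5, Remainder: -27


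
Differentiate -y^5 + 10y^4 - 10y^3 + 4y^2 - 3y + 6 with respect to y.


Apply the power rule term by term:
  d/dy(-y^5) = -5y^4
  d/dy(10y^4) = 40y^3
  d/dy(-10y^3) = -30y^2
  d/dy(4y^2) = 8y
  d/dy(-3y) = -3
  d/dy(6) = 0
p'(y) = -5y^4 + 40y^3 - 30y^2 + 8y - 3


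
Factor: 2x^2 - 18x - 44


Roots satisfy r1 + r2 = -b/a = 9 and r1*r2 = c/a = -22.
So r1 = -2, r2 = 11.
2x^2 - 18x - 44 = 2(x - r1)(x - r2) = 2(x + 2)(x - 11)


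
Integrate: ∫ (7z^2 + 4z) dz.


Reverse power rule on each term:
  ∫ 7z^2 dz = (7/3)z^3
  ∫ 4z dz = 2z^2
F(z) = (7/3)z^3 + 2z^2 + C


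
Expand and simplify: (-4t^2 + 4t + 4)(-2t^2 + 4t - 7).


Distribute each term of the first polynomial:
  (-4t^2)(-2t^2 + 4t - 7) = 8t^4 - 16t^3 + 28t^2
  (4t)(-2t^2 + 4t - 7) = -8t^3 + 16t^2 - 28t
  (4)(-2t^2 + 4t - 7) = -8t^2 + 16t - 28
Sum: 8t^4 - 24t^3 + 36t^2 - 12t - 28


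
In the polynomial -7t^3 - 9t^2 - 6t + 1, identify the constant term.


Read off the constant term: 1


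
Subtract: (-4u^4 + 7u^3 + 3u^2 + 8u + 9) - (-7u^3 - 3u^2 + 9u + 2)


Distribute the minus sign:
  (-4u^4 + 7u^3 + 3u^2 + 8u + 9)
- (-7u^3 - 3u^2 + 9u + 2)
Negate second polynomial: 7u^3 + 3u^2 - 9u - 2
Add: -4u^4 + 14u^3 + 6u^2 - u + 7


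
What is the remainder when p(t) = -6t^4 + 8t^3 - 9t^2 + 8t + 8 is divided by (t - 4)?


By the Remainder Theorem, the remainder equals p(4):
  -6*(4)^4 = -1536
  8*(4)^3 = 512
  -9*(4)^2 = -144
  8*(4)^1 = 32
  constant: 8
Sum: -1536 + 512 - 144 + 32 + 8 = -1128


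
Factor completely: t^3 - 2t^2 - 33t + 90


Try integer roots (divisors of 90). t=5: p(5)=0.
Divide out (t - 5): quotient is t^2 + 3t - 18.
Factor the quadratic: (t - 3)(t + 6)
Result: (t - 5)(t - 3)(t + 6)


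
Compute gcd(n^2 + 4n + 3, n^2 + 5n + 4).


Factor each:
  n^2 + 4n + 3 = (n + 1)(n + 3)
  n^2 + 5n + 4 = (n + 1)(n + 4)
Common monic factor: n + 1


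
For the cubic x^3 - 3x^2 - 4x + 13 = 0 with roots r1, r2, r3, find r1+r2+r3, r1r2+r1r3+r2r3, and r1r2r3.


Monic cubic x^3+bx^2+cx+d=0: sum=-b, pairwise sum=c, product=-d.
b=-3, c=-4, d=13
r1+r2+r3 = 3
r1r2+r1r3+r2r3 = -4
r1r2r3 = -13


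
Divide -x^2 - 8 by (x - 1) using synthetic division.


Synthetic division with c = 1. Coefficients: -1, 0, -8
Bring down -1.
  -1 * 1 = -1; -1 + 0 = -1
  -1 * 1 = -1; -1 - 8 = -9
Quotient: -x - 1, Remainder: -9


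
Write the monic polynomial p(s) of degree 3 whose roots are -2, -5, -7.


p(s) = (s + 2)(s + 5)(s + 7)
Expand: s^3 + 14s^2 + 59s + 70


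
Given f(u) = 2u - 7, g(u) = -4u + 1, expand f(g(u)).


Substitute g(u) into f:
f(g(u)) = 2*(-4u + 1) + (-7)
Expand and combine: -8u - 5


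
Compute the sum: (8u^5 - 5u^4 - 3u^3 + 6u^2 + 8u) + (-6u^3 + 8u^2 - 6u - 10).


Align terms by degree and add:
  8u^5 - 5u^4 - 3u^3 + 6u^2 + 8u
  -6u^3 + 8u^2 - 6u - 10
= 8u^5 - 5u^4 - 9u^3 + 14u^2 + 2u - 10


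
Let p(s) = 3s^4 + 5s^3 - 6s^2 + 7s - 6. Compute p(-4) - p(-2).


p(-4) = 318
p(-2) = -36
p(-4) - p(-2) = 318 + 36 = 354


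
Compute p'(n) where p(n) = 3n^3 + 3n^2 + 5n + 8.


Apply the power rule term by term:
  d/dn(3n^3) = 9n^2
  d/dn(3n^2) = 6n
  d/dn(5n) = 5
  d/dn(8) = 0
p'(n) = 9n^2 + 6n + 5


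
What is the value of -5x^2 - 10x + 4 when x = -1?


Using direct substitution:
  -5 * (-1)^2 = -5
  -10 * (-1)^1 = 10
  constant: 4
Sum = -5 + 10 + 4 = 9


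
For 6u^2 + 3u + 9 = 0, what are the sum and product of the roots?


For au^2+bu+c=0: sum = -b/a, product = c/a.
a=6, b=3, c=9
Sum = -(3)/6 = -1/2
Product = (9)/6 = 3/2


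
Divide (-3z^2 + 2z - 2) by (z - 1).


(-3z^2 + 2z - 2) / (z - 1)
Step 1: -3z * (z - 1) = -3z^2 + 3z; subtract.
Step 2: -1 * (z - 1) = -z + 1; subtract.
Quotient: -3z - 1, Remainder: -3


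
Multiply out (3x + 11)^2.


Expand (3x + 11)^2 by repeated multiplication:
= 9x^2 + 66x + 121


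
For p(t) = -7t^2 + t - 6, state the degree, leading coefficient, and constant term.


Highest power of t is 2, with coefficient -7. Constant term is -6.
Degree = 2, leading coefficient = -7, constant term = -6


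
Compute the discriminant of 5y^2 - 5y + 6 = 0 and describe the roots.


D = b^2 - 4ac = (-5)^2 - 4(5)(6) = 25 - 120 = -95
Since D < 0: two complex conjugate roots (no real roots)


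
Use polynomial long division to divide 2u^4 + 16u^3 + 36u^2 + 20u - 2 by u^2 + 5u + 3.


(2u^4 + 16u^3 + 36u^2 + 20u - 2) / (u^2 + 5u + 3)
Step 1: 2u^2 * (u^2 + 5u + 3) = 2u^4 + 10u^3 + 6u^2; subtract.
Step 2: 6u * (u^2 + 5u + 3) = 6u^3 + 30u^2 + 18u; subtract.
Step 3: 0 * (u^2 + 5u + 3) = 0; subtract.
Quotient: 2u^2 + 6u, Remainder: 2u - 2


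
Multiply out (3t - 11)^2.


Expand (3t - 11)^2 by repeated multiplication:
= 9t^2 - 66t + 121


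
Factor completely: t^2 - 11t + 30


Roots satisfy r1 + r2 = -b/a = 11 and r1*r2 = c/a = 30.
So r1 = 5, r2 = 6.
t^2 - 11t + 30 = (t - r1)(t - r2) = (t - 5)(t - 6)


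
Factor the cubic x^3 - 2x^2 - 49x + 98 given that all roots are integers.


Try integer roots (divisors of 98). x=7: p(7)=0.
Divide out (x - 7): quotient is x^2 + 5x - 14.
Factor the quadratic: (x + 7)(x - 2)
Result: (x - 7)(x + 7)(x - 2)


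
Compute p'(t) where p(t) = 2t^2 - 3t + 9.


Apply the power rule term by term:
  d/dt(2t^2) = 4t
  d/dt(-3t) = -3
  d/dt(9) = 0
p'(t) = 4t - 3


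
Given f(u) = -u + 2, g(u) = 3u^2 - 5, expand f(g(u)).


Substitute g(u) into f:
f(g(u)) = -1*(3u^2 - 5) + 2
Expand and combine: -3u^2 + 7


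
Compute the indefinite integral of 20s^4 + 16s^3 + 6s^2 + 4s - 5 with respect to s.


Reverse power rule on each term:
  ∫ 20s^4 ds = 4s^5
  ∫ 16s^3 ds = 4s^4
  ∫ 6s^2 ds = 2s^3
  ∫ 4s ds = 2s^2
  ∫ -5 ds = -5s
F(s) = 4s^5 + 4s^4 + 2s^3 + 2s^2 - 5s + C


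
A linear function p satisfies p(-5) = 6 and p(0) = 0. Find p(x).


p(x) = mx + b. Using p(-5)=6, p(0)=0:
m = (6)/(-5) = 6/-5 = -6/5
b = 6 - m*(-5) = 6 - 6 = 0
p(x) = -(6/5)x


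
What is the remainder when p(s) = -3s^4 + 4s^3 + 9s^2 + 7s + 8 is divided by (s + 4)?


By the Remainder Theorem, the remainder equals p(-4):
  -3*(-4)^4 = -768
  4*(-4)^3 = -256
  9*(-4)^2 = 144
  7*(-4)^1 = -28
  constant: 8
Sum: -768 - 256 + 144 - 28 + 8 = -900


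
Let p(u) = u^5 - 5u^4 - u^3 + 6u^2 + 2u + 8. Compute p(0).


Using direct substitution:
  1 * (0)^5 = 0
  -5 * (0)^4 = 0
  -1 * (0)^3 = 0
  6 * (0)^2 = 0
  2 * (0)^1 = 0
  constant: 8
Sum = 0 + 0 + 0 + 0 + 0 + 8 = 8


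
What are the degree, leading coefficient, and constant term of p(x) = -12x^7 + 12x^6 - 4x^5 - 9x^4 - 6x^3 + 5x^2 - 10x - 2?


Highest power of x is 7, with coefficient -12. Constant term is -2.
Degree = 7, leading coefficient = -12, constant term = -2


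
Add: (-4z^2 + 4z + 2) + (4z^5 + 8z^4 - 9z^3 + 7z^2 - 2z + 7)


Align terms by degree and add:
  -4z^2 + 4z + 2
+ 4z^5 + 8z^4 - 9z^3 + 7z^2 - 2z + 7
= 4z^5 + 8z^4 - 9z^3 + 3z^2 + 2z + 9


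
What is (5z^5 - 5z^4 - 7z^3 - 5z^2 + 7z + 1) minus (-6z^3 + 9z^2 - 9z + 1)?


Distribute the minus sign:
  (5z^5 - 5z^4 - 7z^3 - 5z^2 + 7z + 1)
- (-6z^3 + 9z^2 - 9z + 1)
Negate second polynomial: 6z^3 - 9z^2 + 9z - 1
Add: 5z^5 - 5z^4 - z^3 - 14z^2 + 16z


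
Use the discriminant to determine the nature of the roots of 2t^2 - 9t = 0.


D = b^2 - 4ac = (-9)^2 - 4(2)(0) = 81 = 81
Since D > 0: two distinct rational roots


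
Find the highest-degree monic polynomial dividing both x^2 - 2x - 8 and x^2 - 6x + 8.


Factor each:
  x^2 - 2x - 8 = (x - 4)(x + 2)
  x^2 - 6x + 8 = (x - 4)(x - 2)
Common monic factor: x - 4


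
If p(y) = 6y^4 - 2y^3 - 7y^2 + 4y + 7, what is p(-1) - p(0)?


p(-1) = 4
p(0) = 7
p(-1) - p(0) = 4 - 7 = -3


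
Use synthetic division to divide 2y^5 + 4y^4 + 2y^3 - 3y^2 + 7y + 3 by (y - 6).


Synthetic division with c = 6. Coefficients: 2, 4, 2, -3, 7, 3
Bring down 2.
  2 * 6 = 12; 12 + 4 = 16
  16 * 6 = 96; 96 + 2 = 98
  98 * 6 = 588; 588 - 3 = 585
  585 * 6 = 3510; 3510 + 7 = 3517
  3517 * 6 = 21102; 21102 + 3 = 21105
Quotient: 2y^4 + 16y^3 + 98y^2 + 585y + 3517, Remainder: 21105


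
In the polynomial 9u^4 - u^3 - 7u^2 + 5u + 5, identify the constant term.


Read off the constant term: 5


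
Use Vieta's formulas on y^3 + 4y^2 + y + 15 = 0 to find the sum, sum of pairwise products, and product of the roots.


Monic cubic y^3+by^2+cy+d=0: sum=-b, pairwise sum=c, product=-d.
b=4, c=1, d=15
r1+r2+r3 = -4
r1r2+r1r3+r2r3 = 1
r1r2r3 = -15


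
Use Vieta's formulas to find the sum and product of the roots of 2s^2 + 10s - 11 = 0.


For as^2+bs+c=0: sum = -b/a, product = c/a.
a=2, b=10, c=-11
Sum = -(10)/2 = -5
Product = (-11)/2 = -11/2


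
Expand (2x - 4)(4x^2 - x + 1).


Distribute each term of the first polynomial:
  (2x)(4x^2 - x + 1) = 8x^3 - 2x^2 + 2x
  (-4)(4x^2 - x + 1) = -16x^2 + 4x - 4
Sum: 8x^3 - 18x^2 + 6x - 4


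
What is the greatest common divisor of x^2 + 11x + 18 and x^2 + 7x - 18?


Factor each:
  x^2 + 11x + 18 = (x + 9)(x + 2)
  x^2 + 7x - 18 = (x + 9)(x - 2)
Common monic factor: x + 9


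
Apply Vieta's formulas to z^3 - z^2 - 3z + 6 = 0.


Monic cubic z^3+bz^2+cz+d=0: sum=-b, pairwise sum=c, product=-d.
b=-1, c=-3, d=6
r1+r2+r3 = 1
r1r2+r1r3+r2r3 = -3
r1r2r3 = -6


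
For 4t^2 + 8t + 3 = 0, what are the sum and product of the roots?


For at^2+bt+c=0: sum = -b/a, product = c/a.
a=4, b=8, c=3
Sum = -(8)/4 = -2
Product = (3)/4 = 3/4


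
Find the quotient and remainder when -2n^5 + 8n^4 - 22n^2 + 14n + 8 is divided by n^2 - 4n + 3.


(-2n^5 + 8n^4 - 22n^2 + 14n + 8) / (n^2 - 4n + 3)
Step 1: -2n^3 * (n^2 - 4n + 3) = -2n^5 + 8n^4 - 6n^3; subtract.
Step 2: 0 * (n^2 - 4n + 3) = 0; subtract.
Step 3: 6n * (n^2 - 4n + 3) = 6n^3 - 24n^2 + 18n; subtract.
Step 4: 2 * (n^2 - 4n + 3) = 2n^2 - 8n + 6; subtract.
Quotient: -2n^3 + 6n + 2, Remainder: 4n + 2


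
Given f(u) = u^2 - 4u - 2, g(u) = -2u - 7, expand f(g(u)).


Substitute g(u) into f:
f(g(u)) = 1*(-2u - 7)^2 + (-4)*(-2u - 7) + (-2)
(-2u - 7)^2 = 4u^2 + 28u + 49
Expand and combine: 4u^2 + 36u + 75


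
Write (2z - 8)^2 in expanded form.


Expand (2z - 8)^2 by repeated multiplication:
= 4z^2 - 32z + 64


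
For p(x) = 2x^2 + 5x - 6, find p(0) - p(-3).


p(0) = -6
p(-3) = -3
p(0) - p(-3) = -6 + 3 = -3


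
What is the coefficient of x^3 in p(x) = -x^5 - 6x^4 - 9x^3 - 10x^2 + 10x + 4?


Read off the coefficient of x^3: -9


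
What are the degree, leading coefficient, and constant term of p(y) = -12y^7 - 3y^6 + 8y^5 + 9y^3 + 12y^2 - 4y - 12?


Highest power of y is 7, with coefficient -12. Constant term is -12.
Degree = 7, leading coefficient = -12, constant term = -12


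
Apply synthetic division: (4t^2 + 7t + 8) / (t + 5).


Synthetic division with c = -5. Coefficients: 4, 7, 8
Bring down 4.
  4 * -5 = -20; -20 + 7 = -13
  -13 * -5 = 65; 65 + 8 = 73
Quotient: 4t - 13, Remainder: 73


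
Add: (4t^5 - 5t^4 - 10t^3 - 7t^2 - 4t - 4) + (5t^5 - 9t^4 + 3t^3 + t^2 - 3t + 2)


Align terms by degree and add:
  4t^5 - 5t^4 - 10t^3 - 7t^2 - 4t - 4
+ 5t^5 - 9t^4 + 3t^3 + t^2 - 3t + 2
= 9t^5 - 14t^4 - 7t^3 - 6t^2 - 7t - 2


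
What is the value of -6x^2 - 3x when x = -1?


Using direct substitution:
  -6 * (-1)^2 = -6
  -3 * (-1)^1 = 3
  constant: 0
Sum = -6 + 3 + 0 = -3


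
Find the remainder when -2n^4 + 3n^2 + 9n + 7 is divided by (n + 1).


By the Remainder Theorem, the remainder equals p(-1):
  -2*(-1)^4 = -2
  0*(-1)^3 = 0
  3*(-1)^2 = 3
  9*(-1)^1 = -9
  constant: 7
Sum: -2 + 0 + 3 - 9 + 7 = -1


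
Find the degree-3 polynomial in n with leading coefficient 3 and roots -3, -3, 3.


p(n) = 3(n + 3)(n + 3)(n - 3)
Expand: 3n^3 + 9n^2 - 27n - 81


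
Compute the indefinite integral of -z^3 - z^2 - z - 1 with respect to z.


Reverse power rule on each term:
  ∫ -z^3 dz = -(1/4)z^4
  ∫ -z^2 dz = -(1/3)z^3
  ∫ -z dz = -(1/2)z^2
  ∫ -1 dz = -z
F(z) = -(1/4)z^4 - (1/3)z^3 - (1/2)z^2 - z + C


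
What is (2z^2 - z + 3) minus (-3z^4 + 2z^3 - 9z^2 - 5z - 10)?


Distribute the minus sign:
  (2z^2 - z + 3)
- (-3z^4 + 2z^3 - 9z^2 - 5z - 10)
Negate second polynomial: 3z^4 - 2z^3 + 9z^2 + 5z + 10
Add: 3z^4 - 2z^3 + 11z^2 + 4z + 13


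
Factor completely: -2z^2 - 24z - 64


Roots satisfy r1 + r2 = -b/a = -12 and r1*r2 = c/a = 32.
So r1 = -4, r2 = -8.
-2z^2 - 24z - 64 = -2(z - r1)(z - r2) = -2(z + 4)(z + 8)


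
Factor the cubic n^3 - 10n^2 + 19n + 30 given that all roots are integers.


Try integer roots (divisors of 30). n=-1: p(-1)=0.
Divide out (n + 1): quotient is n^2 - 11n + 30.
Factor the quadratic: (n - 6)(n - 5)
Result: (n + 1)(n - 6)(n - 5)


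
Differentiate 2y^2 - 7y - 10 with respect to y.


Apply the power rule term by term:
  d/dy(2y^2) = 4y
  d/dy(-7y) = -7
  d/dy(-10) = 0
p'(y) = 4y - 7


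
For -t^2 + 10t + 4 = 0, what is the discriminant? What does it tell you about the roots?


D = b^2 - 4ac = (10)^2 - 4(-1)(4) = 100 + 16 = 116
Since D > 0: two distinct irrational roots


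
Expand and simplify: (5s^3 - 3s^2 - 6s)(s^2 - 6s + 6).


Distribute each term of the first polynomial:
  (5s^3)(s^2 - 6s + 6) = 5s^5 - 30s^4 + 30s^3
  (-3s^2)(s^2 - 6s + 6) = -3s^4 + 18s^3 - 18s^2
  (-6s)(s^2 - 6s + 6) = -6s^3 + 36s^2 - 36s
Sum: 5s^5 - 33s^4 + 42s^3 + 18s^2 - 36s


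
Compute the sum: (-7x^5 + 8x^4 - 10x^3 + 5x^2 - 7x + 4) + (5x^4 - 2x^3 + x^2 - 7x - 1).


Align terms by degree and add:
  -7x^5 + 8x^4 - 10x^3 + 5x^2 - 7x + 4
+ 5x^4 - 2x^3 + x^2 - 7x - 1
= -7x^5 + 13x^4 - 12x^3 + 6x^2 - 14x + 3


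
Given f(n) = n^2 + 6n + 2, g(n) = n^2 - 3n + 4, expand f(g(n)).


Substitute g(n) into f:
f(g(n)) = 1*(n^2 - 3n + 4)^2 + 6*(n^2 - 3n + 4) + 2
(n^2 - 3n + 4)^2 = n^4 - 6n^3 + 17n^2 - 24n + 16
Expand and combine: n^4 - 6n^3 + 23n^2 - 42n + 42


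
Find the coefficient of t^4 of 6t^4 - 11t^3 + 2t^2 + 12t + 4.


Read off the coefficient of t^4: 6


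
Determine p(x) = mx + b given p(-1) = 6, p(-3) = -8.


p(x) = mx + b. Using p(-1)=6, p(-3)=-8:
m = (6 + 8)/(-1 + 3) = 14/2 = 7
b = 6 - m*(-1) = 6 + 7 = 13
p(x) = 7x + 13


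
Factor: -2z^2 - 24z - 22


Roots satisfy r1 + r2 = -b/a = -12 and r1*r2 = c/a = 11.
So r1 = -1, r2 = -11.
-2z^2 - 24z - 22 = -2(z - r1)(z - r2) = -2(z + 1)(z + 11)


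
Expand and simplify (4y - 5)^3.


Expand (4y - 5)^3 by repeated multiplication:
  (4y - 5)^2 = 16y^2 - 40y + 25
= 64y^3 - 240y^2 + 300y - 125


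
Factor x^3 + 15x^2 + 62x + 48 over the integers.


Try integer roots (divisors of 48). x=-6: p(-6)=0.
Divide out (x + 6): quotient is x^2 + 9x + 8.
Factor the quadratic: (x + 1)(x + 8)
Result: (x + 6)(x + 1)(x + 8)


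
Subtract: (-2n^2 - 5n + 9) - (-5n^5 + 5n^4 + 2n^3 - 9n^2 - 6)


Distribute the minus sign:
  (-2n^2 - 5n + 9)
- (-5n^5 + 5n^4 + 2n^3 - 9n^2 - 6)
Negate second polynomial: 5n^5 - 5n^4 - 2n^3 + 9n^2 + 6
Add: 5n^5 - 5n^4 - 2n^3 + 7n^2 - 5n + 15


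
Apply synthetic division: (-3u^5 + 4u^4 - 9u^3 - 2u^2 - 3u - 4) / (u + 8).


Synthetic division with c = -8. Coefficients: -3, 4, -9, -2, -3, -4
Bring down -3.
  -3 * -8 = 24; 24 + 4 = 28
  28 * -8 = -224; -224 - 9 = -233
  -233 * -8 = 1864; 1864 - 2 = 1862
  1862 * -8 = -14896; -14896 - 3 = -14899
  -14899 * -8 = 119192; 119192 - 4 = 119188
Quotient: -3u^4 + 28u^3 - 233u^2 + 1862u - 14899, Remainder: 119188


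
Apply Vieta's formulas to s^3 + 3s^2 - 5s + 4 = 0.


Monic cubic s^3+bs^2+cs+d=0: sum=-b, pairwise sum=c, product=-d.
b=3, c=-5, d=4
r1+r2+r3 = -3
r1r2+r1r3+r2r3 = -5
r1r2r3 = -4


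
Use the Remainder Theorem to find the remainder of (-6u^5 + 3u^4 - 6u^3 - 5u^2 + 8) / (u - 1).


By the Remainder Theorem, the remainder equals p(1):
  -6*(1)^5 = -6
  3*(1)^4 = 3
  -6*(1)^3 = -6
  -5*(1)^2 = -5
  0*(1)^1 = 0
  constant: 8
Sum: -6 + 3 - 6 - 5 + 0 + 8 = -6


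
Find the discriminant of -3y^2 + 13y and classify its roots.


D = b^2 - 4ac = (13)^2 - 4(-3)(0) = 169 = 169
Since D > 0: two distinct rational roots


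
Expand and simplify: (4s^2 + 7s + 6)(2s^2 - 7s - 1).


Distribute each term of the first polynomial:
  (4s^2)(2s^2 - 7s - 1) = 8s^4 - 28s^3 - 4s^2
  (7s)(2s^2 - 7s - 1) = 14s^3 - 49s^2 - 7s
  (6)(2s^2 - 7s - 1) = 12s^2 - 42s - 6
Sum: 8s^4 - 14s^3 - 41s^2 - 49s - 6


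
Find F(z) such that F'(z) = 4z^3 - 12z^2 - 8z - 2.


Reverse power rule on each term:
  ∫ 4z^3 dz = z^4
  ∫ -12z^2 dz = -4z^3
  ∫ -8z dz = -4z^2
  ∫ -2 dz = -2z
F(z) = z^4 - 4z^3 - 4z^2 - 2z + C


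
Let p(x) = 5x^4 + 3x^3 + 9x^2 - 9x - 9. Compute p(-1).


Using direct substitution:
  5 * (-1)^4 = 5
  3 * (-1)^3 = -3
  9 * (-1)^2 = 9
  -9 * (-1)^1 = 9
  constant: -9
Sum = 5 - 3 + 9 + 9 - 9 = 11


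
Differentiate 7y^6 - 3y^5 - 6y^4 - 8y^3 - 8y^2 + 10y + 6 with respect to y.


Apply the power rule term by term:
  d/dy(7y^6) = 42y^5
  d/dy(-3y^5) = -15y^4
  d/dy(-6y^4) = -24y^3
  d/dy(-8y^3) = -24y^2
  d/dy(-8y^2) = -16y
  d/dy(10y) = 10
  d/dy(6) = 0
p'(y) = 42y^5 - 15y^4 - 24y^3 - 24y^2 - 16y + 10


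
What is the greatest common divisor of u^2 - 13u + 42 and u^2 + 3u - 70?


Factor each:
  u^2 - 13u + 42 = (u - 7)(u - 6)
  u^2 + 3u - 70 = (u - 7)(u + 10)
Common monic factor: u - 7


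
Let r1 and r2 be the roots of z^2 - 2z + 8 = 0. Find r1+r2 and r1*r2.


For az^2+bz+c=0: sum = -b/a, product = c/a.
a=1, b=-2, c=8
Sum = -(-2)/1 = 2
Product = (8)/1 = 8


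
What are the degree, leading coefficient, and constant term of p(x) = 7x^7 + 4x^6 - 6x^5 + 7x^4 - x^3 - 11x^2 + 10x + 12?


Highest power of x is 7, with coefficient 7. Constant term is 12.
Degree = 7, leading coefficient = 7, constant term = 12


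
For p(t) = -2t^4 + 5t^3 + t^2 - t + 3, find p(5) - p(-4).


p(5) = -602
p(-4) = -809
p(5) - p(-4) = -602 + 809 = 207


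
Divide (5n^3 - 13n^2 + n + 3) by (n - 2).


(5n^3 - 13n^2 + n + 3) / (n - 2)
Step 1: 5n^2 * (n - 2) = 5n^3 - 10n^2; subtract.
Step 2: -3n * (n - 2) = -3n^2 + 6n; subtract.
Step 3: -5 * (n - 2) = -5n + 10; subtract.
Quotient: 5n^2 - 3n - 5, Remainder: -7


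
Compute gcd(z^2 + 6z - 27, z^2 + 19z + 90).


Factor each:
  z^2 + 6z - 27 = (z + 9)(z - 3)
  z^2 + 19z + 90 = (z + 9)(z + 10)
Common monic factor: z + 9


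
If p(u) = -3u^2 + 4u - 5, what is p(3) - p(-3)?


p(3) = -20
p(-3) = -44
p(3) - p(-3) = -20 + 44 = 24


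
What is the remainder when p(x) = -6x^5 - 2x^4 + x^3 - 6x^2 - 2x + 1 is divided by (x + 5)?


By the Remainder Theorem, the remainder equals p(-5):
  -6*(-5)^5 = 18750
  -2*(-5)^4 = -1250
  1*(-5)^3 = -125
  -6*(-5)^2 = -150
  -2*(-5)^1 = 10
  constant: 1
Sum: 18750 - 1250 - 125 - 150 + 10 + 1 = 17236


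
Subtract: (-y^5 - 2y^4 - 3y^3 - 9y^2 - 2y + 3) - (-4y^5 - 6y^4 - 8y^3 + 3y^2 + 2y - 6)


Distribute the minus sign:
  (-y^5 - 2y^4 - 3y^3 - 9y^2 - 2y + 3)
- (-4y^5 - 6y^4 - 8y^3 + 3y^2 + 2y - 6)
Negate second polynomial: 4y^5 + 6y^4 + 8y^3 - 3y^2 - 2y + 6
Add: 3y^5 + 4y^4 + 5y^3 - 12y^2 - 4y + 9


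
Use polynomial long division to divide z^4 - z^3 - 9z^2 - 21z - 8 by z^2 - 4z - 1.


(z^4 - z^3 - 9z^2 - 21z - 8) / (z^2 - 4z - 1)
Step 1: z^2 * (z^2 - 4z - 1) = z^4 - 4z^3 - z^2; subtract.
Step 2: 3z * (z^2 - 4z - 1) = 3z^3 - 12z^2 - 3z; subtract.
Step 3: 4 * (z^2 - 4z - 1) = 4z^2 - 16z - 4; subtract.
Quotient: z^2 + 3z + 4, Remainder: -2z - 4


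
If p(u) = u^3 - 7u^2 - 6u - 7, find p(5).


Using direct substitution:
  1 * (5)^3 = 125
  -7 * (5)^2 = -175
  -6 * (5)^1 = -30
  constant: -7
Sum = 125 - 175 - 30 - 7 = -87


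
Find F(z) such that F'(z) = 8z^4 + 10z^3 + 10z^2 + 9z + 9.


Reverse power rule on each term:
  ∫ 8z^4 dz = (8/5)z^5
  ∫ 10z^3 dz = (5/2)z^4
  ∫ 10z^2 dz = (10/3)z^3
  ∫ 9z dz = (9/2)z^2
  ∫ 9 dz = 9z
F(z) = (8/5)z^5 + (5/2)z^4 + (10/3)z^3 + (9/2)z^2 + 9z + C


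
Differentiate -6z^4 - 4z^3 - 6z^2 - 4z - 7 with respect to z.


Apply the power rule term by term:
  d/dz(-6z^4) = -24z^3
  d/dz(-4z^3) = -12z^2
  d/dz(-6z^2) = -12z
  d/dz(-4z) = -4
  d/dz(-7) = 0
p'(z) = -24z^3 - 12z^2 - 12z - 4


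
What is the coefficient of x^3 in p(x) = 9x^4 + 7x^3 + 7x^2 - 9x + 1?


Read off the coefficient of x^3: 7


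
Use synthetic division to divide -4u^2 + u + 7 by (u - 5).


Synthetic division with c = 5. Coefficients: -4, 1, 7
Bring down -4.
  -4 * 5 = -20; -20 + 1 = -19
  -19 * 5 = -95; -95 + 7 = -88
Quotient: -4u - 19, Remainder: -88


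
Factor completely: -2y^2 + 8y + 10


Roots satisfy r1 + r2 = -b/a = 4 and r1*r2 = c/a = -5.
So r1 = -1, r2 = 5.
-2y^2 + 8y + 10 = -2(y - r1)(y - r2) = -2(y + 1)(y - 5)


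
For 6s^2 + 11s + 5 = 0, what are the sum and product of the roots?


For as^2+bs+c=0: sum = -b/a, product = c/a.
a=6, b=11, c=5
Sum = -(11)/6 = -11/6
Product = (5)/6 = 5/6


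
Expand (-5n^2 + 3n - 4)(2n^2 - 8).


Distribute each term of the first polynomial:
  (-5n^2)(2n^2 - 8) = -10n^4 + 40n^2
  (3n)(2n^2 - 8) = 6n^3 - 24n
  (-4)(2n^2 - 8) = -8n^2 + 32
Sum: -10n^4 + 6n^3 + 32n^2 - 24n + 32


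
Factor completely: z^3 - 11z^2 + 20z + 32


Try integer roots (divisors of 32). z=-1: p(-1)=0.
Divide out (z + 1): quotient is z^2 - 12z + 32.
Factor the quadratic: (z - 4)(z - 8)
Result: (z + 1)(z - 4)(z - 8)


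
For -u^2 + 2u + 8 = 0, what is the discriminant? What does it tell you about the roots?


D = b^2 - 4ac = (2)^2 - 4(-1)(8) = 4 + 32 = 36
Since D > 0: two distinct rational roots


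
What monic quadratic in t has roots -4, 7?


p(t) = (t + 4)(t - 7)
Expand: t^2 - 3t - 28


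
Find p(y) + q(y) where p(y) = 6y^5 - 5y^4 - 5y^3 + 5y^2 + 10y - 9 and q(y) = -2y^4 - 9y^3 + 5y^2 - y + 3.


Align terms by degree and add:
  6y^5 - 5y^4 - 5y^3 + 5y^2 + 10y - 9
  -2y^4 - 9y^3 + 5y^2 - y + 3
= 6y^5 - 7y^4 - 14y^3 + 10y^2 + 9y - 6


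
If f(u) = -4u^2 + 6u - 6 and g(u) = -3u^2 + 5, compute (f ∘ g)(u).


Substitute g(u) into f:
f(g(u)) = -4*(-3u^2 + 5)^2 + 6*(-3u^2 + 5) + (-6)
(-3u^2 + 5)^2 = 9u^4 - 30u^2 + 25
Expand and combine: -36u^4 + 102u^2 - 76


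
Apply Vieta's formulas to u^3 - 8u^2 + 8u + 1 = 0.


Monic cubic u^3+bu^2+cu+d=0: sum=-b, pairwise sum=c, product=-d.
b=-8, c=8, d=1
r1+r2+r3 = 8
r1r2+r1r3+r2r3 = 8
r1r2r3 = -1


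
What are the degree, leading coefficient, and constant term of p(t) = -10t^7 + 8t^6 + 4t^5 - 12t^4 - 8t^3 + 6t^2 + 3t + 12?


Highest power of t is 7, with coefficient -10. Constant term is 12.
Degree = 7, leading coefficient = -10, constant term = 12


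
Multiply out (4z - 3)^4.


Expand (4z - 3)^4 by repeated multiplication:
  (4z - 3)^2 = 16z^2 - 24z + 9
  (4z - 3)^3 = 64z^3 - 144z^2 + 108z - 27
= 256z^4 - 768z^3 + 864z^2 - 432z + 81


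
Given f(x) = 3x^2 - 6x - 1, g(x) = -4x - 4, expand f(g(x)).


Substitute g(x) into f:
f(g(x)) = 3*(-4x - 4)^2 + (-6)*(-4x - 4) + (-1)
(-4x - 4)^2 = 16x^2 + 32x + 16
Expand and combine: 48x^2 + 120x + 71


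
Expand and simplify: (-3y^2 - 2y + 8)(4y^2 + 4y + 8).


Distribute each term of the first polynomial:
  (-3y^2)(4y^2 + 4y + 8) = -12y^4 - 12y^3 - 24y^2
  (-2y)(4y^2 + 4y + 8) = -8y^3 - 8y^2 - 16y
  (8)(4y^2 + 4y + 8) = 32y^2 + 32y + 64
Sum: -12y^4 - 20y^3 + 16y + 64


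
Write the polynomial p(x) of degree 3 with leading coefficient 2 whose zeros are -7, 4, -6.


p(x) = 2(x + 7)(x - 4)(x + 6)
Expand: 2x^3 + 18x^2 - 20x - 336


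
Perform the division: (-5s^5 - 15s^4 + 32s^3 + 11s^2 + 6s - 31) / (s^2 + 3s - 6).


(-5s^5 - 15s^4 + 32s^3 + 11s^2 + 6s - 31) / (s^2 + 3s - 6)
Step 1: -5s^3 * (s^2 + 3s - 6) = -5s^5 - 15s^4 + 30s^3; subtract.
Step 2: 0 * (s^2 + 3s - 6) = 0; subtract.
Step 3: 2s * (s^2 + 3s - 6) = 2s^3 + 6s^2 - 12s; subtract.
Step 4: 5 * (s^2 + 3s - 6) = 5s^2 + 15s - 30; subtract.
Quotient: -5s^3 + 2s + 5, Remainder: 3s - 1


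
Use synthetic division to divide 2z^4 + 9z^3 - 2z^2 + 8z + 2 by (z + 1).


Synthetic division with c = -1. Coefficients: 2, 9, -2, 8, 2
Bring down 2.
  2 * -1 = -2; -2 + 9 = 7
  7 * -1 = -7; -7 - 2 = -9
  -9 * -1 = 9; 9 + 8 = 17
  17 * -1 = -17; -17 + 2 = -15
Quotient: 2z^3 + 7z^2 - 9z + 17, Remainder: -15


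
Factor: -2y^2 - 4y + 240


Roots satisfy r1 + r2 = -b/a = -2 and r1*r2 = c/a = -120.
So r1 = -12, r2 = 10.
-2y^2 - 4y + 240 = -2(y - r1)(y - r2) = -2(y + 12)(y - 10)


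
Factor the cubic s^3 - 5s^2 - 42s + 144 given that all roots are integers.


Try integer roots (divisors of 144). s=-6: p(-6)=0.
Divide out (s + 6): quotient is s^2 - 11s + 24.
Factor the quadratic: (s - 8)(s - 3)
Result: (s + 6)(s - 8)(s - 3)


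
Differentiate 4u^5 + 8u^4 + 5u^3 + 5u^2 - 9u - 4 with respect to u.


Apply the power rule term by term:
  d/du(4u^5) = 20u^4
  d/du(8u^4) = 32u^3
  d/du(5u^3) = 15u^2
  d/du(5u^2) = 10u
  d/du(-9u) = -9
  d/du(-4) = 0
p'(u) = 20u^4 + 32u^3 + 15u^2 + 10u - 9


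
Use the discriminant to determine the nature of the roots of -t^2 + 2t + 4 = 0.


D = b^2 - 4ac = (2)^2 - 4(-1)(4) = 4 + 16 = 20
Since D > 0: two distinct irrational roots


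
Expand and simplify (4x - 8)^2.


Expand (4x - 8)^2 by repeated multiplication:
= 16x^2 - 64x + 64


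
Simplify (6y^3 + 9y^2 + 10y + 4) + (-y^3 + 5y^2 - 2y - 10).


Align terms by degree and add:
  6y^3 + 9y^2 + 10y + 4
  -y^3 + 5y^2 - 2y - 10
= 5y^3 + 14y^2 + 8y - 6


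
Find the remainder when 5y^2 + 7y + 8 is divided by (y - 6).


By the Remainder Theorem, the remainder equals p(6):
  5*(6)^2 = 180
  7*(6)^1 = 42
  constant: 8
Sum: 180 + 42 + 8 = 230


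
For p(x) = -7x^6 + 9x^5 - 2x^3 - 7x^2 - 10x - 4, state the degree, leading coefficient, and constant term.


Highest power of x is 6, with coefficient -7. Constant term is -4.
Degree = 6, leading coefficient = -7, constant term = -4


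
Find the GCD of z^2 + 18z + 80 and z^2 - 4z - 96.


Factor each:
  z^2 + 18z + 80 = (z + 8)(z + 10)
  z^2 - 4z - 96 = (z + 8)(z - 12)
Common monic factor: z + 8


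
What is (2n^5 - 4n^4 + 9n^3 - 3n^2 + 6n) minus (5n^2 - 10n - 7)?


Distribute the minus sign:
  (2n^5 - 4n^4 + 9n^3 - 3n^2 + 6n)
- (5n^2 - 10n - 7)
Negate second polynomial: -5n^2 + 10n + 7
Add: 2n^5 - 4n^4 + 9n^3 - 8n^2 + 16n + 7


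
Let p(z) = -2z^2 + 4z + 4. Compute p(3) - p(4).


p(3) = -2
p(4) = -12
p(3) - p(4) = -2 + 12 = 10


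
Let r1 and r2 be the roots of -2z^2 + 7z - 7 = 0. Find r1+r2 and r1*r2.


For az^2+bz+c=0: sum = -b/a, product = c/a.
a=-2, b=7, c=-7
Sum = -(7)/-2 = 7/2
Product = (-7)/-2 = 7/2


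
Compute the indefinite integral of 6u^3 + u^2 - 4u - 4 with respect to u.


Reverse power rule on each term:
  ∫ 6u^3 du = (3/2)u^4
  ∫ u^2 du = (1/3)u^3
  ∫ -4u du = -2u^2
  ∫ -4 du = -4u
F(u) = (3/2)u^4 + (1/3)u^3 - 2u^2 - 4u + C


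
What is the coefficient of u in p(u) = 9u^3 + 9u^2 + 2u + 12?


Read off the coefficient of u: 2


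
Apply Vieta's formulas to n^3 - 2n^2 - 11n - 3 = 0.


Monic cubic n^3+bn^2+cn+d=0: sum=-b, pairwise sum=c, product=-d.
b=-2, c=-11, d=-3
r1+r2+r3 = 2
r1r2+r1r3+r2r3 = -11
r1r2r3 = 3


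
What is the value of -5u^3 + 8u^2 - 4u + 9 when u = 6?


Using direct substitution:
  -5 * (6)^3 = -1080
  8 * (6)^2 = 288
  -4 * (6)^1 = -24
  constant: 9
Sum = -1080 + 288 - 24 + 9 = -807


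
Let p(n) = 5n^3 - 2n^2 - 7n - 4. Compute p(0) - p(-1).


p(0) = -4
p(-1) = -4
p(0) - p(-1) = -4 + 4 = 0


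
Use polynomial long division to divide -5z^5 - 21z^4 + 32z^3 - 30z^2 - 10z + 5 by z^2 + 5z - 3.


(-5z^5 - 21z^4 + 32z^3 - 30z^2 - 10z + 5) / (z^2 + 5z - 3)
Step 1: -5z^3 * (z^2 + 5z - 3) = -5z^5 - 25z^4 + 15z^3; subtract.
Step 2: 4z^2 * (z^2 + 5z - 3) = 4z^4 + 20z^3 - 12z^2; subtract.
Step 3: -3z * (z^2 + 5z - 3) = -3z^3 - 15z^2 + 9z; subtract.
Step 4: -3 * (z^2 + 5z - 3) = -3z^2 - 15z + 9; subtract.
Quotient: -5z^3 + 4z^2 - 3z - 3, Remainder: -4z - 4


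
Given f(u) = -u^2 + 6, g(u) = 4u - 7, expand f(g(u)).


Substitute g(u) into f:
f(g(u)) = -1*(4u - 7)^2 + 6
(4u - 7)^2 = 16u^2 - 56u + 49
Expand and combine: -16u^2 + 56u - 43


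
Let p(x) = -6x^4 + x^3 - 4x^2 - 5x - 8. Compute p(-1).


Using direct substitution:
  -6 * (-1)^4 = -6
  1 * (-1)^3 = -1
  -4 * (-1)^2 = -4
  -5 * (-1)^1 = 5
  constant: -8
Sum = -6 - 1 - 4 + 5 - 8 = -14


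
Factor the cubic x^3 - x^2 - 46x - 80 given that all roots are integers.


Try integer roots (divisors of -80). x=-5: p(-5)=0.
Divide out (x + 5): quotient is x^2 - 6x - 16.
Factor the quadratic: (x - 8)(x + 2)
Result: (x + 5)(x - 8)(x + 2)


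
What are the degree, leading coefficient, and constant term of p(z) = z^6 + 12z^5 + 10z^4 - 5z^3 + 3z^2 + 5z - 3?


Highest power of z is 6, with coefficient 1. Constant term is -3.
Degree = 6, leading coefficient = 1, constant term = -3


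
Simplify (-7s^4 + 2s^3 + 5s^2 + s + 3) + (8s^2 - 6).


Align terms by degree and add:
  -7s^4 + 2s^3 + 5s^2 + s + 3
+ 8s^2 - 6
= -7s^4 + 2s^3 + 13s^2 + s - 3


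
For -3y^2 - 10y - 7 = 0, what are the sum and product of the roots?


For ay^2+by+c=0: sum = -b/a, product = c/a.
a=-3, b=-10, c=-7
Sum = -(-10)/-3 = -10/3
Product = (-7)/-3 = 7/3


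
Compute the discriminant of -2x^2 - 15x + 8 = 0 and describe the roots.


D = b^2 - 4ac = (-15)^2 - 4(-2)(8) = 225 + 64 = 289
Since D > 0: two distinct rational roots


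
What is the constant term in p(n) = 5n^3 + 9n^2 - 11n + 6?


Read off the constant term: 6


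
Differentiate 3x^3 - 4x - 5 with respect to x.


Apply the power rule term by term:
  d/dx(3x^3) = 9x^2
  d/dx(-4x) = -4
  d/dx(-5) = 0
p'(x) = 9x^2 - 4
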